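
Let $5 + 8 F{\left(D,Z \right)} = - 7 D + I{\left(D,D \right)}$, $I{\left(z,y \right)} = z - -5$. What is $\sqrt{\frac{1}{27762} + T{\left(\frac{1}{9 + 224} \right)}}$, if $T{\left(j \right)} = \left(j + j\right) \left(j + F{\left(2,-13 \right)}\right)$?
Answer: $\frac{5 i \sqrt{21427627746}}{6468546} \approx 0.11315 i$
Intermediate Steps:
$I{\left(z,y \right)} = 5 + z$ ($I{\left(z,y \right)} = z + 5 = 5 + z$)
$F{\left(D,Z \right)} = - \frac{3 D}{4}$ ($F{\left(D,Z \right)} = - \frac{5}{8} + \frac{- 7 D + \left(5 + D\right)}{8} = - \frac{5}{8} + \frac{5 - 6 D}{8} = - \frac{5}{8} - \left(- \frac{5}{8} + \frac{3 D}{4}\right) = - \frac{3 D}{4}$)
$T{\left(j \right)} = 2 j \left(- \frac{3}{2} + j\right)$ ($T{\left(j \right)} = \left(j + j\right) \left(j - \frac{3}{2}\right) = 2 j \left(j - \frac{3}{2}\right) = 2 j \left(- \frac{3}{2} + j\right)$)
$\sqrt{\frac{1}{27762} + T{\left(\frac{1}{9 + 224} \right)}} = \sqrt{\frac{1}{27762} + \frac{-3 + \frac{2}{9 + 224}}{9 + 224}} = \sqrt{\frac{1}{27762} + \frac{-3 + \frac{2}{233}}{233}} = \sqrt{\frac{1}{27762} + \frac{1}{233} \left(- \frac{697}{233}\right)} = \sqrt{\frac{1}{27762} - \frac{697}{54289}} = \sqrt{- \frac{19295825}{1507171218}} = \frac{5 i \sqrt{21427627746}}{6468546}$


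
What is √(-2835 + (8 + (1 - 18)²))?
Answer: 3*I*√282 ≈ 50.379*I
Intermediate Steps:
√(-2835 + (8 + (1 - 18)²)) = √(-2835 + (8 + (-17)²)) = √(-2835 + (8 + 289)) = √(-2835 + 297) = √(-2538) = 3*I*√282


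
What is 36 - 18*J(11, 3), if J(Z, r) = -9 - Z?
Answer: 396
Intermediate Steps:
36 - 18*J(11, 3) = 36 - 18*(-9 - 1*11) = 36 - 18*(-9 - 11) = 36 - 18*(-20) = 36 + 360 = 396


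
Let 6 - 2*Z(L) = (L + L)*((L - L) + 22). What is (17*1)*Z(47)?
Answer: -17527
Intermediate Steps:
Z(L) = 3 - 22*L (Z(L) = 3 - (L + L)*((L - L) + 22)/2 = 3 - 2*L*(0 + 22)/2 = 3 - 2*L*22/2 = 3 - 22*L)
(17*1)*Z(47) = (17*1)*(3 - 22*47) = 17*(3 - 1034) = 17*(-1031) = -17527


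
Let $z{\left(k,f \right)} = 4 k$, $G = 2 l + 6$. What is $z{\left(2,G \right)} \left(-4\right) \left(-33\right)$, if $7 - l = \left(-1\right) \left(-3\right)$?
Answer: $1056$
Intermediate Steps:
$l = 4$ ($l = 7 - \left(-1\right) \left(-3\right) = 7 - 3 = 4$)
$G = 14$ ($G = 2 \cdot 4 + 6 = 8 + 6 = 14$)
$z{\left(2,G \right)} \left(-4\right) \left(-33\right) = 4 \cdot 2 \left(-4\right) \left(-33\right) = 8 \left(-4\right) \left(-33\right) = \left(-32\right) \left(-33\right) = 1056$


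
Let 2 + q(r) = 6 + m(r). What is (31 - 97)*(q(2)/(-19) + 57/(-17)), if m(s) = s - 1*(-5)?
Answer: 83820/323 ≈ 259.50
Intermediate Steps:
m(s) = 5 + s (m(s) = s + 5 = 5 + s)
q(r) = 9 + r (q(r) = -2 + (6 + (5 + r)) = -2 + (11 + r) = 9 + r)
(31 - 97)*(q(2)/(-19) + 57/(-17)) = (31 - 97)*((9 + 2)/(-19) + 57/(-17)) = -66*(11*(-1/19) + 57*(-1/17)) = -66*(-11/19 - 57/17) = -66*(-1270/323) = 83820/323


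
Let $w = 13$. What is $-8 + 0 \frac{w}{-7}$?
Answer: $-8$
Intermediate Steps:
$-8 + 0 \frac{w}{-7} = -8 + 0 \frac{13}{-7} = -8 + 0 \cdot 13 \left(- \frac{1}{7}\right) = -8 + 0 \left(- \frac{13}{7}\right) = -8 + 0 = -8$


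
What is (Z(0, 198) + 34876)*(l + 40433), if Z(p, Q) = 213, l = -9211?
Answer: 1095548758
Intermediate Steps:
(Z(0, 198) + 34876)*(l + 40433) = (213 + 34876)*(-9211 + 40433) = 35089*31222 = 1095548758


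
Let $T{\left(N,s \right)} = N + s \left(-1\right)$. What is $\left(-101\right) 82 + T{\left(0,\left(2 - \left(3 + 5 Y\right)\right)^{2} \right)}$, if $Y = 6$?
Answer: $-9243$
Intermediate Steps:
$T{\left(N,s \right)} = N - s$
$\left(-101\right) 82 + T{\left(0,\left(2 - \left(3 + 5 Y\right)\right)^{2} \right)} = \left(-101\right) 82 + \left(0 - \left(2 - 33\right)^{2}\right) = -8282 + \left(0 - \left(2 - 33\right)^{2}\right) = -8282 + \left(0 - \left(-31\right)^{2}\right) = -8282 + \left(0 - 961\right) = -8282 - 961 = -9243$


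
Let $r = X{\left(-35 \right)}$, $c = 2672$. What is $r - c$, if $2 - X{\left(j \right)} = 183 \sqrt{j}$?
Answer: $-2670 - 183 i \sqrt{35} \approx -2670.0 - 1082.6 i$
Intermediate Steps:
$X{\left(j \right)} = 2 - 183 \sqrt{j}$
$r = 2 - 183 i \sqrt{35}$ ($r = 2 - 183 \sqrt{-35} = 2 - 183 i \sqrt{35} \approx 2.0 - 1082.6 i$)
$r - c = \left(2 - 183 i \sqrt{35}\right) - 2672 = -2670 - 183 i \sqrt{35}$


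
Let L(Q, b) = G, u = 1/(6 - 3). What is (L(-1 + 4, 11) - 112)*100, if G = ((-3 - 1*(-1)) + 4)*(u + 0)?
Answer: -33400/3 ≈ -11133.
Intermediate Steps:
u = ⅓ (u = 1/3 = ⅓ ≈ 0.33333)
G = ⅔ (G = ((-3 - 1*(-1)) + 4)*(⅓ + 0) = ((-3 + 1) + 4)*(⅓) = (-2 + 4)*(⅓) = 2*(⅓) = ⅔ ≈ 0.66667)
L(Q, b) = ⅔
(L(-1 + 4, 11) - 112)*100 = (⅔ - 112)*100 = -334/3*100 = -33400/3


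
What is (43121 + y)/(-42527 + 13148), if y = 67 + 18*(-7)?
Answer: -14354/9793 ≈ -1.4657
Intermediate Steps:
y = -59 (y = 67 - 126 = -59)
(43121 + y)/(-42527 + 13148) = (43121 - 59)/(-42527 + 13148) = 43062/(-29379) = 43062*(-1/29379) = -14354/9793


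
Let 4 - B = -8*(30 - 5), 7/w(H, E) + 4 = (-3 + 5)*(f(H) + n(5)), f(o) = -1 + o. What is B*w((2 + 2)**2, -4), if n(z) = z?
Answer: 119/3 ≈ 39.667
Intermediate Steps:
w(H, E) = 7/(4 + 2*H) (w(H, E) = 7/(-4 + (-3 + 5)*((-1 + H) + 5)) = 7/(-4 + 2*(4 + H)) = 7/(-4 + (8 + 2*H)) = 7/(4 + 2*H))
B = 204 (B = 4 - (-8)*(30 - 5) = 4 - (-8)*25 = 4 - 1*(-200) = 4 + 200 = 204)
B*w((2 + 2)**2, -4) = 204*(7/(2*(2 + (2 + 2)**2))) = 204*(7/(2*(2 + 4**2))) = 204*(7/(2*(2 + 16))) = 204*((7/2)/18) = 204*((7/2)*(1/18)) = 204*(7/36) = 119/3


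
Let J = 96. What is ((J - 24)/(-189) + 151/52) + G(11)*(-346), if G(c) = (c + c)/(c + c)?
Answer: -375077/1092 ≈ -343.48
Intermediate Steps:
G(c) = 1 (G(c) = (2*c)/((2*c)) = (2*c)*(1/(2*c)) = 1)
((J - 24)/(-189) + 151/52) + G(11)*(-346) = ((96 - 24)/(-189) + 151/52) + 1*(-346) = (72*(-1/189) + 151*(1/52)) - 346 = (-8/21 + 151/52) - 346 = 2755/1092 - 346 = -375077/1092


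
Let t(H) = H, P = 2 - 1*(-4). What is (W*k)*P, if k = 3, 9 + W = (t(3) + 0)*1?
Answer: -108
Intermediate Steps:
P = 6 (P = 2 + 4 = 6)
W = -6 (W = -9 + (3 + 0)*1 = -9 + 3*1 = -9 + 3 = -6)
(W*k)*P = -6*3*6 = -18*6 = -108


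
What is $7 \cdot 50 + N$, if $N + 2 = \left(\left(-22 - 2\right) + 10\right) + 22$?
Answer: $356$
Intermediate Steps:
$N = 6$ ($N = -2 + \left(\left(\left(-22 - 2\right) + 10\right) + 22\right) = -2 + \left(\left(-24 + 10\right) + 22\right) = -2 + \left(-14 + 22\right) = -2 + 8 = 6$)
$7 \cdot 50 + N = 7 \cdot 50 + 6 = 350 + 6 = 356$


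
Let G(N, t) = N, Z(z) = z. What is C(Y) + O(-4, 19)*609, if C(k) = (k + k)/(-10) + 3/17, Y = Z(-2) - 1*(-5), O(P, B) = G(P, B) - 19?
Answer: -1190631/85 ≈ -14007.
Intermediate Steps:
O(P, B) = -19 + P (O(P, B) = P - 19 = -19 + P)
Y = 3 (Y = -2 - 1*(-5) = -2 + 5 = 3)
C(k) = 3/17 - k/5 (C(k) = (2*k)*(-⅒) + 3*(1/17) = -k/5 + 3/17 = 3/17 - k/5)
C(Y) + O(-4, 19)*609 = (3/17 - ⅕*3) + (-19 - 4)*609 = (3/17 - ⅗) - 23*609 = -36/85 - 14007 = -1190631/85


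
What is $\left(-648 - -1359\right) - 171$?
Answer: $540$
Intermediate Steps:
$\left(-648 - -1359\right) - 171 = \left(-648 + 1359\right) - 171 = 711 - 171 = 540$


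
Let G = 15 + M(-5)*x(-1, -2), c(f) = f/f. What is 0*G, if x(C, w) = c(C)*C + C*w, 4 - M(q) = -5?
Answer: 0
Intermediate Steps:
c(f) = 1
M(q) = 9 (M(q) = 4 - 1*(-5) = 4 + 5 = 9)
x(C, w) = C + C*w (x(C, w) = 1*C + C*w = C + C*w)
G = 24 (G = 15 + 9*(-(1 - 2)) = 15 + 9*(-1*(-1)) = 15 + 9*1 = 15 + 9 = 24)
0*G = 0*24 = 0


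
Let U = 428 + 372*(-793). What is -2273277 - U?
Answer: -1978709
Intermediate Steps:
U = -294568 (U = 428 - 294996 = -294568)
-2273277 - U = -2273277 - 1*(-294568) = -2273277 + 294568 = -1978709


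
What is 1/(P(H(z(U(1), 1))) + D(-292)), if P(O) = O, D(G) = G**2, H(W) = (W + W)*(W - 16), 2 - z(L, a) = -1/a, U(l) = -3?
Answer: 1/85186 ≈ 1.1739e-5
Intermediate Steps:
z(L, a) = 2 + 1/a (z(L, a) = 2 - (-1)/a = 2 + 1/a)
H(W) = 2*W*(-16 + W) (H(W) = (2*W)*(-16 + W) = 2*W*(-16 + W))
1/(P(H(z(U(1), 1))) + D(-292)) = 1/(2*(2 + 1/1)*(-16 + (2 + 1/1)) + (-292)**2) = 1/(2*(2 + 1)*(-16 + (2 + 1)) + 85264) = 1/(2*3*(-16 + 3) + 85264) = 1/(2*3*(-13) + 85264) = 1/(-78 + 85264) = 1/85186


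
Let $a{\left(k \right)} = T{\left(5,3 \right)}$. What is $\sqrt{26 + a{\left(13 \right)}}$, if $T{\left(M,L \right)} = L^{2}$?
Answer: $\sqrt{35} \approx 5.9161$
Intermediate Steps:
$a{\left(k \right)} = 9$ ($a{\left(k \right)} = 3^{2} = 9$)
$\sqrt{26 + a{\left(13 \right)}} = \sqrt{26 + 9} = \sqrt{35}$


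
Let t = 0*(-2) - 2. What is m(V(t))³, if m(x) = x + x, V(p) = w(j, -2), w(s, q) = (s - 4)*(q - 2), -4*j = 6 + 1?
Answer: 97336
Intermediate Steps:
t = -2 (t = 0 - 2 = -2)
j = -7/4 (j = -(6 + 1)/4 = -¼*7 = -7/4 ≈ -1.7500)
w(s, q) = (-4 + s)*(-2 + q)
V(p) = 23 (V(p) = 8 - 4*(-2) - 2*(-7/4) - 2*(-7/4) = 8 + 8 + 7/2 + 7/2 = 23)
m(x) = 2*x
m(V(t))³ = (2*23)³ = 46³ = 97336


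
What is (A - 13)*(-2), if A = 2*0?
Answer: 26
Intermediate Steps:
A = 0
(A - 13)*(-2) = (0 - 13)*(-2) = -13*(-2) = 26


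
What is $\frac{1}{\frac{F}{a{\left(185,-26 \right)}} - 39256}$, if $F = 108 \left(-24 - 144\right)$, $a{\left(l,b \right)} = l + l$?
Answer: $- \frac{185}{7271432} \approx -2.5442 \cdot 10^{-5}$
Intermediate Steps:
$a{\left(l,b \right)} = 2 l$
$F = -18144$ ($F = 108 \left(-168\right) = -18144$)
$\frac{1}{\frac{F}{a{\left(185,-26 \right)}} - 39256} = \frac{1}{- \frac{18144}{2 \cdot 185} - 39256} = \frac{1}{- \frac{18144}{370} - 39256} = \frac{1}{\left(-18144\right) \frac{1}{370} - 39256} = \frac{1}{- \frac{9072}{185} - 39256} = \frac{1}{- \frac{7271432}{185}} = - \frac{185}{7271432}$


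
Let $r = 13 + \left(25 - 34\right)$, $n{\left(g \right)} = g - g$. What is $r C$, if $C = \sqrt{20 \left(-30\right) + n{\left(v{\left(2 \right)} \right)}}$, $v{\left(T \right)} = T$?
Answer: $40 i \sqrt{6} \approx 97.98 i$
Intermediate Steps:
$n{\left(g \right)} = 0$
$r = 4$ ($r = 13 + \left(25 - 34\right) = 13 - 9 = 4$)
$C = 10 i \sqrt{6}$ ($C = \sqrt{20 \left(-30\right) + 0} = \sqrt{-600 + 0} = \sqrt{-600} = 10 i \sqrt{6} \approx 24.495 i$)
$r C = 4 \cdot 10 i \sqrt{6} = 40 i \sqrt{6}$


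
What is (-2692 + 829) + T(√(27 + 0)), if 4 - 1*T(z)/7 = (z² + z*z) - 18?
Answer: -2087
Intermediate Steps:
T(z) = 154 - 14*z² (T(z) = 28 - 7*((z² + z*z) - 18) = 28 - 7*((z² + z²) - 18) = 28 - 7*(2*z² - 18) = 28 - 7*(-18 + 2*z²) = 28 + (126 - 14*z²) = 154 - 14*z²)
(-2692 + 829) + T(√(27 + 0)) = (-2692 + 829) + (154 - 14*(√(27 + 0))²) = -1863 + (154 - 14*(√27)²) = -1863 + (154 - 14*(3*√3)²) = -1863 + (154 - 14*27) = -1863 + (154 - 378) = -1863 - 224 = -2087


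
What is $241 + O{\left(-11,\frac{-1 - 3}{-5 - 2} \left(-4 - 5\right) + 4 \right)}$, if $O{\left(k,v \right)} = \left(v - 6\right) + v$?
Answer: $\frac{1629}{7} \approx 232.71$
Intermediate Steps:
$O{\left(k,v \right)} = -6 + 2 v$ ($O{\left(k,v \right)} = \left(-6 + v\right) + v = -6 + 2 v$)
$241 + O{\left(-11,\frac{-1 - 3}{-5 - 2} \left(-4 - 5\right) + 4 \right)} = 241 - \left(6 - 2 \left(\frac{-1 - 3}{-5 - 2} \left(-4 - 5\right) + 4\right)\right) = 241 - \left(6 - 2 \left(- \frac{4}{-7} \left(-9\right) + 4\right)\right) = 241 - \left(6 - 2 \left(\left(-4\right) \left(- \frac{1}{7}\right) \left(-9\right) + 4\right)\right) = 241 - \left(6 - 2 \left(\frac{4}{7} \left(-9\right) + 4\right)\right) = 241 - \left(6 - 2 \left(- \frac{36}{7} + 4\right)\right) = 241 + \left(-6 + 2 \left(- \frac{8}{7}\right)\right) = 241 - \frac{58}{7} = \frac{1629}{7}$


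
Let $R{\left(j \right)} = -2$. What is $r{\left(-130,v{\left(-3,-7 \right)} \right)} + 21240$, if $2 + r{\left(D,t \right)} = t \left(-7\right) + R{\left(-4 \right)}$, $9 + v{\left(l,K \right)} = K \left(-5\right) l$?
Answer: $22034$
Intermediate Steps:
$v{\left(l,K \right)} = -9 - 5 K l$ ($v{\left(l,K \right)} = -9 + K \left(-5\right) l = -9 + - 5 K l = -9 - 5 K l$)
$r{\left(D,t \right)} = -4 - 7 t$ ($r{\left(D,t \right)} = -2 + \left(t \left(-7\right) - 2\right) = -2 - \left(2 + 7 t\right) = -4 - 7 t$)
$r{\left(-130,v{\left(-3,-7 \right)} \right)} + 21240 = \left(-4 - 7 \left(-9 - \left(-35\right) \left(-3\right)\right)\right) + 21240 = \left(-4 - 7 \left(-9 - 105\right)\right) + 21240 = \left(-4 - -798\right) + 21240 = \left(-4 + 798\right) + 21240 = 794 + 21240 = 22034$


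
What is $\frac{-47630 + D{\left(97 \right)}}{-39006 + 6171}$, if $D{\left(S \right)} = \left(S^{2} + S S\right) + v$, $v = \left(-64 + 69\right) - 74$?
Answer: $\frac{9627}{10945} \approx 0.87958$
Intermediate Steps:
$v = -69$ ($v = 5 - 74 = -69$)
$D{\left(S \right)} = -69 + 2 S^{2}$ ($D{\left(S \right)} = \left(S^{2} + S S\right) - 69 = \left(S^{2} + S^{2}\right) - 69 = 2 S^{2} - 69 = -69 + 2 S^{2}$)
$\frac{-47630 + D{\left(97 \right)}}{-39006 + 6171} = \frac{-47630 - \left(69 - 2 \cdot 97^{2}\right)}{-39006 + 6171} = \frac{-47630 + \left(-69 + 2 \cdot 9409\right)}{-32835} = \left(-47630 + \left(-69 + 18818\right)\right) \left(- \frac{1}{32835}\right) = \left(-47630 + 18749\right) \left(- \frac{1}{32835}\right) = \left(-28881\right) \left(- \frac{1}{32835}\right) = \frac{9627}{10945}$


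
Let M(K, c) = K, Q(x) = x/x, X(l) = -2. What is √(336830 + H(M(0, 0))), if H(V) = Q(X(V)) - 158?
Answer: √336673 ≈ 580.24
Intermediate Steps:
Q(x) = 1
H(V) = -157 (H(V) = 1 - 158 = -157)
√(336830 + H(M(0, 0))) = √(336830 - 157) = √336673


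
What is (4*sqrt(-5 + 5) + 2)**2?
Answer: 4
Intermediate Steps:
(4*sqrt(-5 + 5) + 2)**2 = (4*sqrt(0) + 2)**2 = (4*0 + 2)**2 = (0 + 2)**2 = 2**2 = 4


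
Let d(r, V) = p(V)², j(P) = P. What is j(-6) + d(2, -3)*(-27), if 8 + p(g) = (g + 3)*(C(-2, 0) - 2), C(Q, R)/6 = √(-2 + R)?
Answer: -1734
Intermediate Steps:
C(Q, R) = 6*√(-2 + R)
p(g) = -8 + (-2 + 6*I*√2)*(3 + g) (p(g) = -8 + (g + 3)*(6*√(-2 + 0) - 2) = -8 + (3 + g)*(6*√(-2) - 2) = -8 + (3 + g)*(6*(I*√2) - 2) = -8 + (3 + g)*(6*I*√2 - 2) = -8 + (3 + g)*(-2 + 6*I*√2) = -8 + (-2 + 6*I*√2)*(3 + g))
d(r, V) = (-14 - 2*V + 18*I*√2 + 6*I*V*√2)²
j(-6) + d(2, -3)*(-27) = -6 + (4*(7 - 3 - 9*I*√2 - 3*I*(-3)*√2)²)*(-27) = -6 + (4*(7 - 3 - 9*I*√2 + 9*I*√2)²)*(-27) = -6 + (4*4²)*(-27) = -6 + (4*16)*(-27) = -6 + 64*(-27) = -6 - 1728 = -1734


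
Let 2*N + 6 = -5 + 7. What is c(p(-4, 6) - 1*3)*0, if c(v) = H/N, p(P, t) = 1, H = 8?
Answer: 0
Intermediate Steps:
N = -2 (N = -3 + (-5 + 7)/2 = -3 + (½)*2 = -3 + 1 = -2)
c(v) = -4 (c(v) = 8/(-2) = 8*(-½) = -4)
c(p(-4, 6) - 1*3)*0 = -4*0 = 0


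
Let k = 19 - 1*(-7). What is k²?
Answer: 676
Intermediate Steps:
k = 26 (k = 19 + 7 = 26)
k² = 26² = 676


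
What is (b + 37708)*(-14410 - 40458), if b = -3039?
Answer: -1902218692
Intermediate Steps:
(b + 37708)*(-14410 - 40458) = (-3039 + 37708)*(-14410 - 40458) = 34669*(-54868) = -1902218692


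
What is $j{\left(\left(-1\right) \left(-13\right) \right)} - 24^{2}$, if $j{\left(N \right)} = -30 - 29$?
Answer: $-635$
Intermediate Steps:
$j{\left(N \right)} = -59$ ($j{\left(N \right)} = -30 - 29 = -59$)
$j{\left(\left(-1\right) \left(-13\right) \right)} - 24^{2} = -59 - 24^{2} = -59 - 576 = -635$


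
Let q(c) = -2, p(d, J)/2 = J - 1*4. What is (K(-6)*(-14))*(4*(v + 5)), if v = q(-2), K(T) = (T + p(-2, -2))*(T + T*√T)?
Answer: -18144 - 18144*I*√6 ≈ -18144.0 - 44444.0*I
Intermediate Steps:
p(d, J) = -8 + 2*J (p(d, J) = 2*(J - 1*4) = 2*(J - 4) = 2*(-4 + J) = -8 + 2*J)
K(T) = (-12 + T)*(T + T^(3/2)) (K(T) = (T + (-8 + 2*(-2)))*(T + T*√T) = (T + (-8 - 4))*(T + T^(3/2)) = (T - 12)*(T + T^(3/2)) = (-12 + T)*(T + T^(3/2)))
v = -2
(K(-6)*(-14))*(4*(v + 5)) = (((-6)² + (-6)^(5/2) - 12*(-6) - (-72)*I*√6)*(-14))*(4*(-2 + 5)) = ((36 + 36*I*√6 + 72 - (-72)*I*√6)*(-14))*(4*3) = ((36 + 36*I*√6 + 72 + 72*I*√6)*(-14))*12 = ((108 + 108*I*√6)*(-14))*12 = (-1512 - 1512*I*√6)*12 = -18144 - 18144*I*√6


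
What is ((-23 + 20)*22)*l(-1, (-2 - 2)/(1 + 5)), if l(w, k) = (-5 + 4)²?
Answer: -66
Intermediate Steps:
l(w, k) = 1 (l(w, k) = (-1)² = 1)
((-23 + 20)*22)*l(-1, (-2 - 2)/(1 + 5)) = ((-23 + 20)*22)*1 = -3*22*1 = -66*1 = -66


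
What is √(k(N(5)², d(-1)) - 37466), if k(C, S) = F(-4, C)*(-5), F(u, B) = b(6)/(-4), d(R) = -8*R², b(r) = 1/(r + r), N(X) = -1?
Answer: I*√5395089/12 ≈ 193.56*I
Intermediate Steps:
b(r) = 1/(2*r)
F(u, B) = -1/48 (F(u, B) = ((½)/6)/(-4) = ((½)*(⅙))*(-¼) = (1/12)*(-¼) = -1/48)
k(C, S) = 5/48 (k(C, S) = -1/48*(-5) = 5/48)
√(k(N(5)², d(-1)) - 37466) = √(5/48 - 37466) = √(-1798363/48) = I*√5395089/12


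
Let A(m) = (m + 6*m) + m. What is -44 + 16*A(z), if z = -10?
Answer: -1324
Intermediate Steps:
A(m) = 8*m (A(m) = 7*m + m = 8*m)
-44 + 16*A(z) = -44 + 16*(8*(-10)) = -44 + 16*(-80) = -44 - 1280 = -1324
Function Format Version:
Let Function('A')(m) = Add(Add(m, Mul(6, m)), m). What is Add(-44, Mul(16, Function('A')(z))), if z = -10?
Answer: -1324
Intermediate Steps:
Function('A')(m) = Mul(8, m) (Function('A')(m) = Add(Mul(7, m), m) = Mul(8, m))
Add(-44, Mul(16, Function('A')(z))) = Add(-44, Mul(16, Mul(8, -10))) = Add(-44, Mul(16, -80)) = Add(-44, -1280) = -1324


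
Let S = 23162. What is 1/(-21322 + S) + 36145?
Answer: 66506801/1840 ≈ 36145.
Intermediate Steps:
1/(-21322 + S) + 36145 = 1/(-21322 + 23162) + 36145 = 1/1840 + 36145 = 66506801/1840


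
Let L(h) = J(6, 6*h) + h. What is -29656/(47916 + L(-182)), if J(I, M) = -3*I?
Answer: -7414/11929 ≈ -0.62151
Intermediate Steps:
L(h) = -18 + h (L(h) = -3*6 + h = -18 + h)
-29656/(47916 + L(-182)) = -29656/(47916 + (-18 - 182)) = -29656/(47916 - 200) = -29656/47716 = -29656*1/47716 = -7414/11929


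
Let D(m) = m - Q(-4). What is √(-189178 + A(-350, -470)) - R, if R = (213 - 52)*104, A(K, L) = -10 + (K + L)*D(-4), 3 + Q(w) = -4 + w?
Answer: -16744 + 4*I*√12183 ≈ -16744.0 + 441.51*I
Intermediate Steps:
Q(w) = -7 + w (Q(w) = -3 + (-4 + w) = -7 + w)
D(m) = 11 + m (D(m) = m - (-7 - 4) = m - 1*(-11) = m + 11 = 11 + m)
A(K, L) = -10 + 7*K + 7*L (A(K, L) = -10 + (K + L)*(11 - 4) = -10 + (K + L)*7 = -10 + (7*K + 7*L) = -10 + 7*K + 7*L)
R = 16744 (R = 161*104 = 16744)
√(-189178 + A(-350, -470)) - R = √(-189178 + (-10 + 7*(-350) + 7*(-470))) - 1*16744 = √(-189178 + (-10 - 2450 - 3290)) - 16744 = √(-189178 - 5750) - 16744 = √(-194928) - 16744 = 4*I*√12183 - 16744 = -16744 + 4*I*√12183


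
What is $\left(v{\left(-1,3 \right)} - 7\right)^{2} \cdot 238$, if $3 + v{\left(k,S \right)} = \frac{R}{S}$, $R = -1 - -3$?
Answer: $\frac{186592}{9} \approx 20732.0$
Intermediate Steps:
$R = 2$ ($R = -1 + 3 = 2$)
$v{\left(k,S \right)} = -3 + \frac{2}{S}$
$\left(v{\left(-1,3 \right)} - 7\right)^{2} \cdot 238 = \left(\left(-3 + \frac{2}{3}\right) - 7\right)^{2} \cdot 238 = \left(- \frac{7}{3} - 7\right)^{2} \cdot 238 = \left(- \frac{28}{3}\right)^{2} \cdot 238 = \frac{784}{9} \cdot 238 = \frac{186592}{9}$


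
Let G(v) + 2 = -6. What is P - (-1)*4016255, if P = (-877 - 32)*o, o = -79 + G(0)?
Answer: 4095338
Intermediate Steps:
G(v) = -8 (G(v) = -2 - 6 = -8)
o = -87 (o = -79 - 8 = -87)
P = 79083 (P = (-877 - 32)*(-87) = -909*(-87) = 79083)
P - (-1)*4016255 = 79083 - (-1)*4016255 = 79083 - 1*(-4016255) = 79083 + 4016255 = 4095338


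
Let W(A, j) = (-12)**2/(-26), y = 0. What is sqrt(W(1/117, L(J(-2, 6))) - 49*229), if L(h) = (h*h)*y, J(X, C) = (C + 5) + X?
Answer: 17*I*sqrt(6565)/13 ≈ 105.96*I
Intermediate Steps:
J(X, C) = 5 + C + X (J(X, C) = (5 + C) + X = 5 + C + X)
L(h) = 0 (L(h) = (h*h)*0 = h**2*0 = 0)
W(A, j) = -72/13 (W(A, j) = 144*(-1/26) = -72/13)
sqrt(W(1/117, L(J(-2, 6))) - 49*229) = sqrt(-72/13 - 49*229) = sqrt(-72/13 - 11221) = sqrt(-145945/13) = 17*I*sqrt(6565)/13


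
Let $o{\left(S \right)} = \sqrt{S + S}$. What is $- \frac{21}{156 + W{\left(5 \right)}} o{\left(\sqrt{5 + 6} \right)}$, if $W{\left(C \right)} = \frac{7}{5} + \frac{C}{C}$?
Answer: $- \frac{35 \sqrt{2} \sqrt[4]{11}}{264} \approx -0.34145$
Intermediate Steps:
$W{\left(C \right)} = \frac{12}{5}$ ($W{\left(C \right)} = 7 \cdot \frac{1}{5} + 1 = \frac{7}{5} + 1 = \frac{12}{5}$)
$o{\left(S \right)} = \sqrt{2} \sqrt{S}$ ($o{\left(S \right)} = \sqrt{2 S} = \sqrt{2} \sqrt{S}$)
$- \frac{21}{156 + W{\left(5 \right)}} o{\left(\sqrt{5 + 6} \right)} = - \frac{21}{156 + \frac{12}{5}} \sqrt{2} \sqrt{\sqrt{5 + 6}} = - \frac{21}{\frac{792}{5}} \sqrt{2} \sqrt{\sqrt{11}} = \left(-21\right) \frac{5}{792} \sqrt{2} \sqrt[4]{11} = - \frac{35 \sqrt{2} \sqrt[4]{11}}{264}$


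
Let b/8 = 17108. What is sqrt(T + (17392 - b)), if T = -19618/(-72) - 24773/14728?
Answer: I*sqrt(1187284101334)/3156 ≈ 345.26*I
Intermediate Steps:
b = 136864 (b = 8*17108 = 136864)
T = 5127683/18936 (T = -19618*(-1/72) - 24773*1/14728 = 9809/36 - 3539/2104 = 5127683/18936 ≈ 270.79)
sqrt(T + (17392 - b)) = sqrt(5127683/18936 + (17392 - 1*136864)) = sqrt(5127683/18936 + (17392 - 136864)) = sqrt(5127683/18936 - 119472) = sqrt(-2257194109/18936) = I*sqrt(1187284101334)/3156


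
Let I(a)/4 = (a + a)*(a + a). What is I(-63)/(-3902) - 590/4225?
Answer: -27060658/1648595 ≈ -16.414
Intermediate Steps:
I(a) = 16*a² (I(a) = 4*((a + a)*(a + a)) = 4*((2*a)*(2*a)) = 4*(4*a²) = 16*a²)
I(-63)/(-3902) - 590/4225 = (16*(-63)²)/(-3902) - 590/4225 = (16*3969)*(-1/3902) - 590*1/4225 = 63504*(-1/3902) - 118/845 = -31752/1951 - 118/845 = -27060658/1648595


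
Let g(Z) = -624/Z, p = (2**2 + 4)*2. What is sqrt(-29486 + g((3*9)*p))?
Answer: I*sqrt(265387)/3 ≈ 171.72*I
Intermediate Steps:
p = 16 (p = (4 + 4)*2 = 8*2 = 16)
sqrt(-29486 + g((3*9)*p)) = sqrt(-29486 - 624/((3*9)*16)) = sqrt(-29486 - 624/(27*16)) = sqrt(-29486 - 624/432) = sqrt(-29486 - 624*1/432) = sqrt(-29486 - 13/9) = sqrt(-265387/9) = I*sqrt(265387)/3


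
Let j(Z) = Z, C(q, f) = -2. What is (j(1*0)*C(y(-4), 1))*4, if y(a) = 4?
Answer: 0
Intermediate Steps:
(j(1*0)*C(y(-4), 1))*4 = ((1*0)*(-2))*4 = (0*(-2))*4 = 0*4 = 0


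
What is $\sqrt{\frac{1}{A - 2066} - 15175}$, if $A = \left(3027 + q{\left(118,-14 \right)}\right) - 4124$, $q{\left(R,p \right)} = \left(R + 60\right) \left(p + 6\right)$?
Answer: $\frac{i \sqrt{319290639162}}{4587} \approx 123.19 i$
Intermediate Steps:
$q{\left(R,p \right)} = \left(6 + p\right) \left(60 + R\right)$ ($q{\left(R,p \right)} = \left(60 + R\right) \left(6 + p\right) = \left(6 + p\right) \left(60 + R\right)$)
$A = -2521$ ($A = \left(3027 + \left(360 + 6 \cdot 118 + 60 \left(-14\right) + 118 \left(-14\right)\right)\right) - 4124 = \left(3027 + \left(360 + 708 - 840 - 1652\right)\right) - 4124 = \left(3027 - 1424\right) - 4124 = 1603 - 4124 = -2521$)
$\sqrt{\frac{1}{A - 2066} - 15175} = \sqrt{\frac{1}{-2521 - 2066} - 15175} = \sqrt{\frac{1}{-4587} - 15175} = \sqrt{- \frac{1}{4587} - 15175} = \sqrt{- \frac{69607726}{4587}} = \frac{i \sqrt{319290639162}}{4587}$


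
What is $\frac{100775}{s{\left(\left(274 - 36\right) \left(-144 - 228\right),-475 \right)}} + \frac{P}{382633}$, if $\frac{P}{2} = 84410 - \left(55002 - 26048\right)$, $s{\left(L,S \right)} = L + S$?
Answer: $- \frac{28687452543}{34058545963} \approx -0.8423$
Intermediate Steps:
$P = 110912$ ($P = 2 \left(84410 - \left(55002 - 26048\right)\right) = 2 \left(84410 - 28954\right) = 2 \cdot 55456 = 110912$)
$\frac{100775}{s{\left(\left(274 - 36\right) \left(-144 - 228\right),-475 \right)}} + \frac{P}{382633} = \frac{100775}{\left(274 - 36\right) \left(-144 - 228\right) - 475} + \frac{110912}{382633} = \frac{100775}{238 \left(-372\right) - 475} + 110912 \cdot \frac{1}{382633} = \frac{100775}{-88536 - 475} + \frac{110912}{382633} = \frac{100775}{-89011} + \frac{110912}{382633} = 100775 \left(- \frac{1}{89011}\right) + \frac{110912}{382633} = - \frac{100775}{89011} + \frac{110912}{382633} = - \frac{28687452543}{34058545963}$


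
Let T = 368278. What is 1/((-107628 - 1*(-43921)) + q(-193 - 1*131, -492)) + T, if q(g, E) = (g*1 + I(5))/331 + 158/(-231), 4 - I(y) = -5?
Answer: 1793965365068759/4871225990 ≈ 3.6828e+5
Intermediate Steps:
I(y) = 9 (I(y) = 4 - 1*(-5) = 4 + 5 = 9)
q(g, E) = -50219/76461 + g/331 (q(g, E) = (g*1 + 9)/331 + 158/(-231) = (g + 9)*(1/331) + 158*(-1/231) = (9 + g)*(1/331) - 158/231 = (9/331 + g/331) - 158/231 = -50219/76461 + g/331)
1/((-107628 - 1*(-43921)) + q(-193 - 1*131, -492)) + T = 1/((-107628 - 1*(-43921)) + (-50219/76461 + (-193 - 1*131)/331)) + 368278 = 1/((-107628 + 43921) + (-50219/76461 + (-193 - 131)/331)) + 368278 = 1/(-63707 + (-50219/76461 + (1/331)*(-324))) + 368278 = 1/(-63707 + (-50219/76461 - 324/331)) + 368278 = 1/(-63707 - 125063/76461) + 368278 = 1/(-4871225990/76461) + 368278 = -76461/4871225990 + 368278 = 1793965365068759/4871225990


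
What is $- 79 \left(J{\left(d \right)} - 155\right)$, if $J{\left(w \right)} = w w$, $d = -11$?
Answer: $2686$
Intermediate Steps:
$J{\left(w \right)} = w^{2}$
$- 79 \left(J{\left(d \right)} - 155\right) = - 79 \left(\left(-11\right)^{2} - 155\right) = - 79 \left(121 - 155\right) = \left(-79\right) \left(-34\right) = 2686$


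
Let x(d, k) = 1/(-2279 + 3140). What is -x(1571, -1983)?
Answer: -1/861 ≈ -0.0011614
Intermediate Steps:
x(d, k) = 1/861
-x(1571, -1983) = -1*1/861 = -1/861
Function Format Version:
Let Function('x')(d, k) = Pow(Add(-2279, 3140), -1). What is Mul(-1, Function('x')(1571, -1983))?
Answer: Rational(-1, 861) ≈ -0.0011614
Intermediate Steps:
Function('x')(d, k) = Rational(1, 861) (Function('x')(d, k) = Pow(861, -1) = Rational(1, 861))
Mul(-1, Function('x')(1571, -1983)) = Mul(-1, Rational(1, 861)) = Rational(-1, 861)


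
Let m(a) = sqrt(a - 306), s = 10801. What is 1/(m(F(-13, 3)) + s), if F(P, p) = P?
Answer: 10801/116661920 - I*sqrt(319)/116661920 ≈ 9.2584e-5 - 1.531e-7*I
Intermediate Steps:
m(a) = sqrt(-306 + a)
1/(m(F(-13, 3)) + s) = 1/(sqrt(-306 - 13) + 10801) = 1/(sqrt(-319) + 10801) = 1/(I*sqrt(319) + 10801) = 1/(10801 + I*sqrt(319))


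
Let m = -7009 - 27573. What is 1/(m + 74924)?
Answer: 1/40342 ≈ 2.4788e-5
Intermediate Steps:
m = -34582
1/(m + 74924) = 1/(-34582 + 74924) = 1/40342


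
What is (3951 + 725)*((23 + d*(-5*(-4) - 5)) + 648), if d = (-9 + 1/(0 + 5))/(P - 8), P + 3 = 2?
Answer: 9618532/3 ≈ 3.2062e+6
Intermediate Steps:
P = -1 (P = -3 + 2 = -1)
d = 44/45 (d = (-9 + 1/(0 + 5))/(-1 - 8) = (-9 + 1/5)/(-9) = (-9 + ⅕)*(-⅑) = -44/5*(-⅑) = 44/45 ≈ 0.97778)
(3951 + 725)*((23 + d*(-5*(-4) - 5)) + 648) = (3951 + 725)*((23 + 44*(-5*(-4) - 5)/45) + 648) = 4676*((23 + 44*(20 - 5)/45) + 648) = 4676*((23 + (44/45)*15) + 648) = 4676*((23 + 44/3) + 648) = 4676*(113/3 + 648) = 4676*(2057/3) = 9618532/3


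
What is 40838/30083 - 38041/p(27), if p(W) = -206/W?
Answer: 30906872509/6197098 ≈ 4987.3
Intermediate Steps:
40838/30083 - 38041/p(27) = 40838/30083 - 38041/((-206/27)) = 40838*(1/30083) - 38041/((-206*1/27)) = 40838/30083 - 38041/(-206/27) = 40838/30083 - 38041*(-27/206) = 40838/30083 + 1027107/206 = 30906872509/6197098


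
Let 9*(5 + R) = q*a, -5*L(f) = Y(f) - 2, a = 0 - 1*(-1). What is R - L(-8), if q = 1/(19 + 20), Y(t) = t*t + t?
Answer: 10184/1755 ≈ 5.8028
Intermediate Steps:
Y(t) = t + t² (Y(t) = t² + t = t + t²)
q = 1/39 ≈ 0.025641
a = 1 (a = 0 + 1 = 1)
L(f) = ⅖ - f*(1 + f)/5 (L(f) = -(f*(1 + f) - 2)/5 = -(-2 + f*(1 + f))/5 = ⅖ - f*(1 + f)/5)
R = -1754/351 (R = -5 + ((1/39)*1)/9 = -5 + (⅑)*(1/39) = -5 + 1/351 = -1754/351 ≈ -4.9972)
R - L(-8) = -1754/351 - (⅖ - ⅕*(-8)*(1 - 8)) = -1754/351 - (⅖ - ⅕*(-8)*(-7)) = -1754/351 - (⅖ - 56/5) = -1754/351 - 1*(-54/5) = -1754/351 + 54/5 = 10184/1755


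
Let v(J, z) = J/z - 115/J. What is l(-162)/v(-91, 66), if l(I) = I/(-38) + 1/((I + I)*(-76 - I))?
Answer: -2259221965/60971076 ≈ -37.054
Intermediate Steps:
v(J, z) = -115/J + J/z
l(I) = -I/38 + 1/(2*I*(-76 - I)) (l(I) = I*(-1/38) + 1/(((2*I))*(-76 - I)) = -I/38 + (1/(2*I))/(-76 - I) = -I/38 + 1/(2*I*(-76 - I)))
l(-162)/v(-91, 66) = ((1/38)*(-19 - 1*(-162)**3 - 76*(-162)**2)/(-162*(76 - 162)))/(-115/(-91) - 91/66) = ((1/38)*(-1/162)*(-19 - 1*(-4251528) - 76*26244)/(-86))/(-115*(-1/91) - 91*1/66) = ((1/38)*(-1/162)*(-1/86)*(-19 + 4251528 - 1994544))/(115/91 - 91/66) = ((1/38)*(-1/162)*(-1/86)*2256965)/(-691/6006) = (2256965/529416)*(-6006/691) = -2259221965/60971076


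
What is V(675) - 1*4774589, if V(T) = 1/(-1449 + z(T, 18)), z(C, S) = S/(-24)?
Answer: -27687841615/5799 ≈ -4.7746e+6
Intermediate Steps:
z(C, S) = -S/24 (z(C, S) = S*(-1/24) = -S/24)
V(T) = -4/5799 (V(T) = 1/(-1449 - 1/24*18) = 1/(-1449 - 3/4) = 1/(-5799/4) = -4/5799)
V(675) - 1*4774589 = -4/5799 - 1*4774589 = -4/5799 - 4774589 = -27687841615/5799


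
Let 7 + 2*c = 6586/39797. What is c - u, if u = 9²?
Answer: -6719107/79594 ≈ -84.417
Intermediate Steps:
u = 81
c = -271993/79594 (c = -7/2 + (6586/39797)/2 = -7/2 + (6586*(1/39797))/2 = -7/2 + (½)*(6586/39797) = -7/2 + 3293/39797 = -271993/79594 ≈ -3.4173)
c - u = -271993/79594 - 1*81 = -271993/79594 - 81 = -6719107/79594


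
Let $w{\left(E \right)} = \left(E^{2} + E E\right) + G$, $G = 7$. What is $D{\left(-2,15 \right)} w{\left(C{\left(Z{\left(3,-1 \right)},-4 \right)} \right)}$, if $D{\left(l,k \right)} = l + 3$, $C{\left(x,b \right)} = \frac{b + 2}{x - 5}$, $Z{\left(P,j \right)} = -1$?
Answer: $\frac{65}{9} \approx 7.2222$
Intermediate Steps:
$C{\left(x,b \right)} = \frac{2 + b}{-5 + x}$
$D{\left(l,k \right)} = 3 + l$
$w{\left(E \right)} = 7 + 2 E^{2}$ ($w{\left(E \right)} = \left(E^{2} + E E\right) + 7 = \left(E^{2} + E^{2}\right) + 7 = 2 E^{2} + 7 = 7 + 2 E^{2}$)
$D{\left(-2,15 \right)} w{\left(C{\left(Z{\left(3,-1 \right)},-4 \right)} \right)} = \left(3 - 2\right) \left(7 + 2 \left(\frac{2 - 4}{-5 - 1}\right)^{2}\right) = 1 \left(7 + 2 \left(\frac{1}{-6} \left(-2\right)\right)^{2}\right) = 1 \left(7 + 2 \left(\left(- \frac{1}{6}\right) \left(-2\right)\right)^{2}\right) = 1 \left(7 + \frac{2}{9}\right) = 1 \cdot \frac{65}{9} = \frac{65}{9}$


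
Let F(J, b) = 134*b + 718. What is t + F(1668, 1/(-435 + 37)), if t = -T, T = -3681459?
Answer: 732753156/199 ≈ 3.6822e+6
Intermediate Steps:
t = 3681459 (t = -1*(-3681459) = 3681459)
F(J, b) = 718 + 134*b
t + F(1668, 1/(-435 + 37)) = 3681459 + (718 + 134/(-435 + 37)) = 3681459 + (718 + 134/(-398)) = 3681459 + (718 + 134*(-1/398)) = 3681459 + (718 - 67/199) = 3681459 + 142815/199 = 732753156/199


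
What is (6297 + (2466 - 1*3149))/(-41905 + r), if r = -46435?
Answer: -401/6310 ≈ -0.063550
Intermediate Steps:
(6297 + (2466 - 1*3149))/(-41905 + r) = (6297 + (2466 - 1*3149))/(-41905 - 46435) = (6297 + (2466 - 3149))/(-88340) = (6297 - 683)*(-1/88340) = 5614*(-1/88340) = -401/6310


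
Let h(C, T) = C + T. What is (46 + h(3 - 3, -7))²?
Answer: 1521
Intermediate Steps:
(46 + h(3 - 3, -7))² = (46 + ((3 - 3) - 7))² = (46 + (0 - 7))² = (46 - 7)² = 39² = 1521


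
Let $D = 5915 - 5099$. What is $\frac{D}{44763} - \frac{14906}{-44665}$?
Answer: $\frac{234561306}{666446465} \approx 0.35196$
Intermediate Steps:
$D = 816$
$\frac{D}{44763} - \frac{14906}{-44665} = \frac{816}{44763} - \frac{14906}{-44665} = 816 \cdot \frac{1}{44763} - - \frac{14906}{44665} = \frac{272}{14921} + \frac{14906}{44665} = \frac{234561306}{666446465}$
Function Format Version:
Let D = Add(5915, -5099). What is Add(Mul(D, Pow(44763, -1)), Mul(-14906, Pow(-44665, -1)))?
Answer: Rational(234561306, 666446465) ≈ 0.35196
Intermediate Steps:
D = 816
Add(Mul(D, Pow(44763, -1)), Mul(-14906, Pow(-44665, -1))) = Add(Mul(816, Pow(44763, -1)), Mul(-14906, Pow(-44665, -1))) = Add(Mul(816, Rational(1, 44763)), Mul(-14906, Rational(-1, 44665))) = Add(Rational(272, 14921), Rational(14906, 44665)) = Rational(234561306, 666446465)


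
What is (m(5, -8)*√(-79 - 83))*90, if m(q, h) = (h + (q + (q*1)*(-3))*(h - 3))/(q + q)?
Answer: 8262*I*√2 ≈ 11684.0*I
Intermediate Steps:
m(q, h) = (h - 2*q*(-3 + h))/(2*q) (m(q, h) = (h + (q + q*(-3))*(-3 + h))/((2*q)) = (h + (q - 3*q)*(-3 + h))*(1/(2*q)) = (h + (-2*q)*(-3 + h))*(1/(2*q)) = (h - 2*q*(-3 + h))*(1/(2*q)) = (h - 2*q*(-3 + h))/(2*q))
(m(5, -8)*√(-79 - 83))*90 = ((3 - 1*(-8) + (½)*(-8)/5)*√(-79 - 83))*90 = ((3 + 8 + (½)*(-8)*(⅕))*√(-162))*90 = ((3 + 8 - ⅘)*(9*I*√2))*90 = (51*(9*I*√2)/5)*90 = (459*I*√2/5)*90 = 8262*I*√2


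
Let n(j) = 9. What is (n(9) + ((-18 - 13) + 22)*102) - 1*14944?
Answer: -15853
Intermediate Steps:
(n(9) + ((-18 - 13) + 22)*102) - 1*14944 = (9 + ((-18 - 13) + 22)*102) - 1*14944 = (9 + (-31 + 22)*102) - 14944 = (9 - 9*102) - 14944 = (9 - 918) - 14944 = -909 - 14944 = -15853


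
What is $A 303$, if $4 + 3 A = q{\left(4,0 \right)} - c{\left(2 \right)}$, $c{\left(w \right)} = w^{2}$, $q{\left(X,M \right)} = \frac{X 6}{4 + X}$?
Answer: $-505$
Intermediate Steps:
$q{\left(X,M \right)} = \frac{6 X}{4 + X}$
$A = - \frac{5}{3}$ ($A = - \frac{4}{3} + \frac{6 \cdot 4 \frac{1}{4 + 4} - 2^{2}}{3} = - \frac{4}{3} + \frac{6 \cdot 4 \cdot \frac{1}{8} - 4}{3} = - \frac{4}{3} + \frac{3 - 4}{3} = - \frac{4}{3} + \frac{1}{3} \left(-1\right) = - \frac{4}{3} - \frac{1}{3} = - \frac{5}{3} \approx -1.6667$)
$A 303 = \left(- \frac{5}{3}\right) 303 = -505$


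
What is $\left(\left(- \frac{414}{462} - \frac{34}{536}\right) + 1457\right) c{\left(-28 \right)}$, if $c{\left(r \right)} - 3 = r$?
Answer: $- \frac{751171275}{20636} \approx -36401.0$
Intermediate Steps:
$c{\left(r \right)} = 3 + r$
$\left(\left(- \frac{414}{462} - \frac{34}{536}\right) + 1457\right) c{\left(-28 \right)} = \left(\left(- \frac{414}{462} - \frac{34}{536}\right) + 1457\right) \left(3 - 28\right) = \left(\left(\left(-414\right) \frac{1}{462} - \frac{17}{268}\right) + 1457\right) \left(-25\right) = \left(\left(- \frac{69}{77} - \frac{17}{268}\right) + 1457\right) \left(-25\right) = \left(- \frac{19801}{20636} + 1457\right) \left(-25\right) = \frac{30046851}{20636} \left(-25\right) = - \frac{751171275}{20636}$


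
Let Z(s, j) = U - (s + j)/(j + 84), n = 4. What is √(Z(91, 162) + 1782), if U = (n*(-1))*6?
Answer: √106324890/246 ≈ 41.916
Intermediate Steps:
U = -24 (U = (4*(-1))*6 = -4*6 = -24)
Z(s, j) = -24 - (j + s)/(84 + j) (Z(s, j) = -24 - (s + j)/(j + 84) = -24 - (j + s)/(84 + j))
√(Z(91, 162) + 1782) = √((-2016 - 1*91 - 25*162)/(84 + 162) + 1782) = √((-2016 - 91 - 4050)/246 + 1782) = √((1/246)*(-6157) + 1782) = √(-6157/246 + 1782) = √(432215/246) = √106324890/246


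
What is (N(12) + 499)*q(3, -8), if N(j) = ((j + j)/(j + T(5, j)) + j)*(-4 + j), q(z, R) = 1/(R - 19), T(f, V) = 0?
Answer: -611/27 ≈ -22.630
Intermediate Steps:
q(z, R) = 1/(-19 + R)
N(j) = (-4 + j)*(2 + j) (N(j) = ((j + j)/(j + 0) + j)*(-4 + j) = ((2*j)/j + j)*(-4 + j) = (2 + j)*(-4 + j) = (-4 + j)*(2 + j))
(N(12) + 499)*q(3, -8) = ((-8 + 12**2 - 2*12) + 499)/(-19 - 8) = ((-8 + 144 - 24) + 499)/(-27) = (112 + 499)*(-1/27) = 611*(-1/27) = -611/27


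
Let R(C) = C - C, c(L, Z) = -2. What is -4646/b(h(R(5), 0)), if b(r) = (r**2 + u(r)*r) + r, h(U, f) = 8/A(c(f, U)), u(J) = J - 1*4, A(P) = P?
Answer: -2323/22 ≈ -105.59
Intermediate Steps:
R(C) = 0
u(J) = -4 + J (u(J) = J - 4 = -4 + J)
h(U, f) = -4 (h(U, f) = 8/(-2) = 8*(-1/2) = -4)
b(r) = r + r**2 + r*(-4 + r) (b(r) = (r**2 + (-4 + r)*r) + r = (r**2 + r*(-4 + r)) + r = r + r**2 + r*(-4 + r))
-4646/b(h(R(5), 0)) = -4646*(-1/(4*(-3 + 2*(-4)))) = -4646*(-1/(4*(-3 - 8))) = -4646/((-4*(-11))) = -4646/44 = -4646*1/44 = -2323/22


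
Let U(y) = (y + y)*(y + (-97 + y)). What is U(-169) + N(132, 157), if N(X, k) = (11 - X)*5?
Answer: 146425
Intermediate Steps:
N(X, k) = 55 - 5*X
U(y) = 2*y*(-97 + 2*y) (U(y) = (2*y)*(-97 + 2*y) = 2*y*(-97 + 2*y))
U(-169) + N(132, 157) = 2*(-169)*(-97 + 2*(-169)) + (55 - 5*132) = 2*(-169)*(-97 - 338) + (55 - 660) = 2*(-169)*(-435) - 605 = 147030 - 605 = 146425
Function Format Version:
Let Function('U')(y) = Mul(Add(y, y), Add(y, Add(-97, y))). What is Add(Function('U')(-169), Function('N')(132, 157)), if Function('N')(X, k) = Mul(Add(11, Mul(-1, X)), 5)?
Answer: 146425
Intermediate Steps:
Function('N')(X, k) = Add(55, Mul(-5, X))
Function('U')(y) = Mul(2, y, Add(-97, Mul(2, y))) (Function('U')(y) = Mul(Mul(2, y), Add(-97, Mul(2, y))) = Mul(2, y, Add(-97, Mul(2, y))))
Add(Function('U')(-169), Function('N')(132, 157)) = Add(Mul(2, -169, Add(-97, Mul(2, -169))), Add(55, Mul(-5, 132))) = Add(Mul(2, -169, Add(-97, -338)), Add(55, -660)) = Add(Mul(2, -169, -435), -605) = Add(147030, -605) = 146425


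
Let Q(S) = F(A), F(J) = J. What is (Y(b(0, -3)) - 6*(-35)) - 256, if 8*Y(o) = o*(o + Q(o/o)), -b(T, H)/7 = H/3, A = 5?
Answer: -71/2 ≈ -35.500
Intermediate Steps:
b(T, H) = -7*H/3
Q(S) = 5
Y(o) = o*(5 + o)/8 (Y(o) = (o*(o + 5))/8 = (o*(5 + o))/8 = o*(5 + o)/8)
(Y(b(0, -3)) - 6*(-35)) - 256 = ((-7/3*(-3))*(5 - 7/3*(-3))/8 - 6*(-35)) - 256 = ((⅛)*7*(5 + 7) + 210) - 256 = ((⅛)*7*12 + 210) - 256 = (21/2 + 210) - 256 = 441/2 - 256 = -71/2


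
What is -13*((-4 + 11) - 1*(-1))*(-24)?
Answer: 2496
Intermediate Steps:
-13*((-4 + 11) - 1*(-1))*(-24) = -13*(7 + 1)*(-24) = -13*8*(-24) = -104*(-24) = 2496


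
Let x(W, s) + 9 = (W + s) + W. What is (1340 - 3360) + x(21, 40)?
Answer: -1947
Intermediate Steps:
x(W, s) = -9 + s + 2*W (x(W, s) = -9 + ((W + s) + W) = -9 + (s + 2*W) = -9 + s + 2*W)
(1340 - 3360) + x(21, 40) = (1340 - 3360) + (-9 + 40 + 2*21) = -2020 + (-9 + 40 + 42) = -2020 + 73 = -1947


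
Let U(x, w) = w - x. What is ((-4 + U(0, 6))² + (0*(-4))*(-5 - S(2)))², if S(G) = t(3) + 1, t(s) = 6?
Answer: 16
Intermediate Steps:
S(G) = 7 (S(G) = 6 + 1 = 7)
((-4 + U(0, 6))² + (0*(-4))*(-5 - S(2)))² = ((-4 + (6 - 1*0))² + (0*(-4))*(-5 - 1*7))² = ((-4 + (6 + 0))² + 0*(-5 - 7))² = ((-4 + 6)² + 0*(-12))² = (2² + 0)² = (4 + 0)² = 4² = 16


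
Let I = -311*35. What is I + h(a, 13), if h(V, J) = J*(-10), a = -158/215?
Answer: -11015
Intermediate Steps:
I = -10885
a = -158/215 (a = -158*1/215 = -158/215 ≈ -0.73488)
h(V, J) = -10*J
I + h(a, 13) = -10885 - 10*13 = -10885 - 130 = -11015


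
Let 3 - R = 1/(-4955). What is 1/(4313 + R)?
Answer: 4955/21385781 ≈ 0.00023170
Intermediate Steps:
R = 14866/4955 (R = 3 - 1/(-4955) = 3 - 1*(-1/4955) = 3 + 1/4955 = 14866/4955 ≈ 3.0002)
1/(4313 + R) = 1/(4313 + 14866/4955) = 1/(21385781/4955) = 4955/21385781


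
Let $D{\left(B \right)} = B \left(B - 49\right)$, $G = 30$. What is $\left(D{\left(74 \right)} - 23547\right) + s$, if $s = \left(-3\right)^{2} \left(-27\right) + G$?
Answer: $-21910$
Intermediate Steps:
$D{\left(B \right)} = B \left(-49 + B\right)$
$s = -213$ ($s = \left(-3\right)^{2} \left(-27\right) + 30 = 9 \left(-27\right) + 30 = -243 + 30 = -213$)
$\left(D{\left(74 \right)} - 23547\right) + s = \left(74 \left(-49 + 74\right) - 23547\right) - 213 = \left(74 \cdot 25 - 23547\right) - 213 = \left(1850 - 23547\right) - 213 = -21697 - 213 = -21910$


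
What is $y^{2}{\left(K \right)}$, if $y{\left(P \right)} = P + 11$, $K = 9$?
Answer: $400$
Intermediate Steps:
$y{\left(P \right)} = 11 + P$
$y^{2}{\left(K \right)} = \left(11 + 9\right)^{2} = 20^{2} = 400$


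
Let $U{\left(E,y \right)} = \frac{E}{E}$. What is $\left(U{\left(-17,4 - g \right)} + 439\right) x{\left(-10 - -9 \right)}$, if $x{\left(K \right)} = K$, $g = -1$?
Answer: $-440$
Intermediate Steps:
$U{\left(E,y \right)} = 1$
$\left(U{\left(-17,4 - g \right)} + 439\right) x{\left(-10 - -9 \right)} = \left(1 + 439\right) \left(-10 - -9\right) = 440 \left(-10 + 9\right) = 440 \left(-1\right) = -440$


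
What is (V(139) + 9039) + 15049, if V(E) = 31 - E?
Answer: 23980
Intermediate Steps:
(V(139) + 9039) + 15049 = ((31 - 1*139) + 9039) + 15049 = ((31 - 139) + 9039) + 15049 = (-108 + 9039) + 15049 = 8931 + 15049 = 23980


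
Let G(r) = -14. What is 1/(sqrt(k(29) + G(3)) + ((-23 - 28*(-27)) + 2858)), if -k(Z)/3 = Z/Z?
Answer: 3591/12895298 - I*sqrt(17)/12895298 ≈ 0.00027847 - 3.1974e-7*I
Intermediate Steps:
k(Z) = -3 (k(Z) = -3*Z/Z = -3*1 = -3)
1/(sqrt(k(29) + G(3)) + ((-23 - 28*(-27)) + 2858)) = 1/(sqrt(-3 - 14) + ((-23 - 28*(-27)) + 2858)) = 1/(sqrt(-17) + ((-23 + 756) + 2858)) = 1/(I*sqrt(17) + (733 + 2858)) = 1/(I*sqrt(17) + 3591) = 1/(3591 + I*sqrt(17))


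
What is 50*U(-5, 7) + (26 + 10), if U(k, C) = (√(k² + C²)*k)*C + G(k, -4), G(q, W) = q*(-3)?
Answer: 786 - 1750*√74 ≈ -14268.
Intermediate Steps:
G(q, W) = -3*q
U(k, C) = -3*k + C*k*√(C² + k²) (U(k, C) = (√(k² + C²)*k)*C - 3*k = (√(C² + k²)*k)*C - 3*k = (k*√(C² + k²))*C - 3*k = C*k*√(C² + k²) - 3*k = -3*k + C*k*√(C² + k²))
50*U(-5, 7) + (26 + 10) = 50*(-5*(-3 + 7*√(7² + (-5)²))) + (26 + 10) = 50*(-5*(-3 + 7*√(49 + 25))) + 36 = 50*(-5*(-3 + 7*√74)) + 36 = 50*(15 - 35*√74) + 36 = (750 - 1750*√74) + 36 = 786 - 1750*√74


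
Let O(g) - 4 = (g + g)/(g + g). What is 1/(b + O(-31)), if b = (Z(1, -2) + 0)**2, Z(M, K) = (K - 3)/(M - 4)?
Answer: 9/70 ≈ 0.12857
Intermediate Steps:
O(g) = 5 (O(g) = 4 + (g + g)/(g + g) = 4 + (2*g)/((2*g)) = 4 + (2*g)*(1/(2*g)) = 4 + 1 = 5)
Z(M, K) = (-3 + K)/(-4 + M)
b = 25/9 (b = ((-3 - 2)/(-4 + 1) + 0)**2 = (-5/(-3) + 0)**2 = (-1/3*(-5) + 0)**2 = (5/3 + 0)**2 = (5/3)**2 = 25/9 ≈ 2.7778)
1/(b + O(-31)) = 1/(25/9 + 5) = 1/(70/9) = 9/70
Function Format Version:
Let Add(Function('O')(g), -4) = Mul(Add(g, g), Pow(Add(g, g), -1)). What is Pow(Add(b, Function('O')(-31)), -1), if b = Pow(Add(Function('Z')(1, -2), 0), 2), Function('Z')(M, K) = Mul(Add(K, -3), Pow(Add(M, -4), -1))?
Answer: Rational(9, 70) ≈ 0.12857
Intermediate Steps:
Function('O')(g) = 5 (Function('O')(g) = Add(4, Mul(Add(g, g), Pow(Add(g, g), -1))) = Add(4, Mul(Mul(2, g), Pow(Mul(2, g), -1))) = Add(4, Mul(Mul(2, g), Mul(Rational(1, 2), Pow(g, -1)))) = Add(4, 1) = 5)
Function('Z')(M, K) = Mul(Pow(Add(-4, M), -1), Add(-3, K)) (Function('Z')(M, K) = Mul(Add(-3, K), Pow(Add(-4, M), -1)) = Mul(Pow(Add(-4, M), -1), Add(-3, K)))
b = Rational(25, 9) (b = Pow(Add(Mul(Pow(Add(-4, 1), -1), Add(-3, -2)), 0), 2) = Pow(Add(Mul(Pow(-3, -1), -5), 0), 2) = Pow(Add(Mul(Rational(-1, 3), -5), 0), 2) = Pow(Add(Rational(5, 3), 0), 2) = Pow(Rational(5, 3), 2) = Rational(25, 9) ≈ 2.7778)
Pow(Add(b, Function('O')(-31)), -1) = Pow(Add(Rational(25, 9), 5), -1) = Pow(Rational(70, 9), -1) = Rational(9, 70)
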